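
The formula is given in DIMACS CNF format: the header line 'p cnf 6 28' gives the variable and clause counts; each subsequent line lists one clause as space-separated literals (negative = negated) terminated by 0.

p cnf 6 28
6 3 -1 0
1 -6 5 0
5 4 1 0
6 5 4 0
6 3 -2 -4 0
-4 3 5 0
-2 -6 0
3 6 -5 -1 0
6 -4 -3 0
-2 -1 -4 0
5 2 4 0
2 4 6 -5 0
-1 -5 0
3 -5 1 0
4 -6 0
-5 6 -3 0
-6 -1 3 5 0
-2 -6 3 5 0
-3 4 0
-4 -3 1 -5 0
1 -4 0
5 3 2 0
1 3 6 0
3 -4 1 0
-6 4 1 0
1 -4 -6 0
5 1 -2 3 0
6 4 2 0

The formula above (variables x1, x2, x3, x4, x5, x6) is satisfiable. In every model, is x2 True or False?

False

Suppose x2 = True.
(¬x6) alone gives x6 = False.
Branch on x3: set x3 = True.
(¬x4) alone gives x4 = False.
Now (x4) is unsatisfied and unit — conflict.
So x3 must be the other value — set x3 = False.
(¬x1) alone gives x1 = False.
Now (x1) is unsatisfied and unit — conflict.
Both values of x3 lead to a conflict.
So every satisfying assignment has x2 = False.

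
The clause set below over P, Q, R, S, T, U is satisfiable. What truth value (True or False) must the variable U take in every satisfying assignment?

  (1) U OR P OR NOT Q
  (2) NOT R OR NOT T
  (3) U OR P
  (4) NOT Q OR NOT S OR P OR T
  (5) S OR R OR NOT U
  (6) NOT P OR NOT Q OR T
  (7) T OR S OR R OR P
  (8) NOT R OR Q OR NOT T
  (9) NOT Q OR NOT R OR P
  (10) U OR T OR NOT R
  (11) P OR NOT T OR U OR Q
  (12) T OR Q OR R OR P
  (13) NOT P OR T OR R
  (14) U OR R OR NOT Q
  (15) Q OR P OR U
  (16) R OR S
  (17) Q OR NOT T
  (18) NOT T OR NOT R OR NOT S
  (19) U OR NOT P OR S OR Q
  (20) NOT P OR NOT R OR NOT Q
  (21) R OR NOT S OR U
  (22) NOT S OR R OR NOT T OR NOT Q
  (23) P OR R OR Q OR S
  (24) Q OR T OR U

Suppose U = false.
Unit clause (P) forces P = true.
Suppose R = false.
Unit clause (T) forces T = true.
Unit clause (NOT Q) forces Q = false.
Now (Q) is unsatisfied and unit — conflict.
Backtrack on R: now try R = true.
Unit clause (NOT T) forces T = false.
Now (T) is unsatisfied and unit — conflict.
Both values of R lead to a conflict.
So every satisfying assignment has U = True.

True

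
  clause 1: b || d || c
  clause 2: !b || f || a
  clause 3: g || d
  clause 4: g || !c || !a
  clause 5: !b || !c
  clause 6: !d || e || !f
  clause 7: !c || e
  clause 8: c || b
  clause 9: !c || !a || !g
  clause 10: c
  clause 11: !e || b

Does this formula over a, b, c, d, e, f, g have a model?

From the singleton clause (c), c = true.
From the singleton clause (!b), b = false.
From the singleton clause (e), e = true.
But (!e) is also a unit clause — contradiction.
No assignment satisfies every clause.

Unsatisfiable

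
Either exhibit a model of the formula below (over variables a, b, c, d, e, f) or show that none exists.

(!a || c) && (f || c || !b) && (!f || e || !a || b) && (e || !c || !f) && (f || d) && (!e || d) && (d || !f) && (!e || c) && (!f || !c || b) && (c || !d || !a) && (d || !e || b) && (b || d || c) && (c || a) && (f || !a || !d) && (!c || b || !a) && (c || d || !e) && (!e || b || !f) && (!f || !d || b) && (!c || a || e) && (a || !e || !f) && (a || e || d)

Case a = false:
The clause (c) is unit, so c = true.
The clause (e) is unit, so e = true.
The clause (d) is unit, so d = true.
The clause (!f) is unit, so f = false.
All clauses hold; b can take either value.

a: false,  b: true,  c: true,  d: true,  e: true,  f: false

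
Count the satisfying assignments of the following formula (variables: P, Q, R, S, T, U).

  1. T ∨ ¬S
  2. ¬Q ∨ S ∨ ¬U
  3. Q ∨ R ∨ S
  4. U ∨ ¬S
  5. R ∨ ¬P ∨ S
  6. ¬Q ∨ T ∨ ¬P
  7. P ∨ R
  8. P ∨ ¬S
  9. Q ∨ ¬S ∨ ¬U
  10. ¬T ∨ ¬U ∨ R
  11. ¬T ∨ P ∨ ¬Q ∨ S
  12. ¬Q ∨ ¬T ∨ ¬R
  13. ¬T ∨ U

There are 2^6 = 64 truth assignments over (P, Q, R, S, T, U).
Split on S. With S = True, the clauses containing S are satisfied and ¬S drops from the rest; 0 of the 2^5 = 32 assignments to the other variables satisfy what remains.
With S = False, by the same count on the reduced clause set, 7 assignments work.
(One model: P=F, Q=F, R=T, S=F, T=F, U=F.)
Total: 0 + 7 = 7.

7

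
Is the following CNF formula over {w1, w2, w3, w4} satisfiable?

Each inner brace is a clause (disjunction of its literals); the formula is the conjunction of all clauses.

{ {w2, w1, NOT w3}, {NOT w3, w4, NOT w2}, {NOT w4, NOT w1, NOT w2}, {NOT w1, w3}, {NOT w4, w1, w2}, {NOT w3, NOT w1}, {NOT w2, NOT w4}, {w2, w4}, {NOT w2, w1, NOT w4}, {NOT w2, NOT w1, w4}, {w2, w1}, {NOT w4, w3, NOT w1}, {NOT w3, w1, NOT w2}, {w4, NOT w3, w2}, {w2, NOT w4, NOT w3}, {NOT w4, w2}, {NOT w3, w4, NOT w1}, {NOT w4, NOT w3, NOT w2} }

Satisfiable

Case w1 = false:
The clause (w2) is unit, so w2 = true.
The clause (NOT w4) is unit, so w4 = false.
The clause (NOT w3) is unit, so w3 = false.
Every clause now holds.
A satisfying assignment: w1: false, w2: true, w3: false, w4: false.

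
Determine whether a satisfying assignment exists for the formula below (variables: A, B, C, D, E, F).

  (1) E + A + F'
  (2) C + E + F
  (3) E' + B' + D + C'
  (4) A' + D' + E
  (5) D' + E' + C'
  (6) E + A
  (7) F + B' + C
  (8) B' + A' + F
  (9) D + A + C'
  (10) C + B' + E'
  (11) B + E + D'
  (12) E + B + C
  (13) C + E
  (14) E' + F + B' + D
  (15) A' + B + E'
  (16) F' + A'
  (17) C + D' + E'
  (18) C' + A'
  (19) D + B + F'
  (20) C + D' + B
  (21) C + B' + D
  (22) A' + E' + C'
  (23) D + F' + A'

Try E = 1.
Try D = 0.
Try B = 0.
The clause (A') is unit, so A = 0.
The clause (C') is unit, so C = 0.
The clause (F') is unit, so F = 0.
This assignment satisfies each clause.
A satisfying assignment: A=0, B=0, C=0, D=0, E=1, F=0.

Yes, satisfiable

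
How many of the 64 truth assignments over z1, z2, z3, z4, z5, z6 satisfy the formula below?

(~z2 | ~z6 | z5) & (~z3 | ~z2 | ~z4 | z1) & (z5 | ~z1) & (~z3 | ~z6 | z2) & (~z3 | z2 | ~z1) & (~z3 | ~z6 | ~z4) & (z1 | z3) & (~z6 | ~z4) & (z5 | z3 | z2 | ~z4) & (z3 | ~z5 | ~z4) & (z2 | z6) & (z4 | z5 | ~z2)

There are 2^6 = 64 truth assignments over (z1, z2, z3, z4, z5, z6).
Split on z3. With z3 = 1, the clauses containing z3 are satisfied and ~z3 drops from the rest; 5 of the 2^5 = 32 assignments to the other variables satisfy what remains.
With z3 = 0, by the same count on the reduced clause set, 3 assignments work.
Total: 5 + 3 = 8.

8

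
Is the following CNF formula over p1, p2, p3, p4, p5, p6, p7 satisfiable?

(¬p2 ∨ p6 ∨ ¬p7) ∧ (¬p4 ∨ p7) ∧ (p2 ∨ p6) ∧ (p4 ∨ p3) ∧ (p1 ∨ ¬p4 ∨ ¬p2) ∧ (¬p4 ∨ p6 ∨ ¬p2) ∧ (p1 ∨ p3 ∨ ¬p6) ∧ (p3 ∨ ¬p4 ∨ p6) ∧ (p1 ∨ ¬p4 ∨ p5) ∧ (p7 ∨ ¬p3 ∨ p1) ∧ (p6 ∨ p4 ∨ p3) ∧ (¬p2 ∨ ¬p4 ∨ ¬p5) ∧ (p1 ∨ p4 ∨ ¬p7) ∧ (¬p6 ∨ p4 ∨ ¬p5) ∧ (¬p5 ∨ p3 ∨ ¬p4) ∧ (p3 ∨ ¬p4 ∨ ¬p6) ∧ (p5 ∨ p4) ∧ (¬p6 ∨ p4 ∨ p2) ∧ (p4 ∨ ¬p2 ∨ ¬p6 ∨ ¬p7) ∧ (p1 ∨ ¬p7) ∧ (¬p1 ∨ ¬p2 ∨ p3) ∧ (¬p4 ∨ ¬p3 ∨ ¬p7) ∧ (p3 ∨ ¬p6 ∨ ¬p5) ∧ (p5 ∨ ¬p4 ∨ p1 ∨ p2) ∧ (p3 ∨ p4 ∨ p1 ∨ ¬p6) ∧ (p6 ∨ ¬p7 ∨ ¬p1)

Satisfiable

Try p4 = False.
The clause (p3) is unit, so p3 = True.
The clause (p5) is unit, so p5 = True.
The clause (¬p6) is unit, so p6 = False.
The clause (p2) is unit, so p2 = True.
The clause (¬p7) is unit, so p7 = False.
The clause (p1) is unit, so p1 = True.
All clauses are satisfied.
A satisfying assignment: p1 ↦ True,  p2 ↦ True,  p3 ↦ True,  p4 ↦ False,  p5 ↦ True,  p6 ↦ False,  p7 ↦ False.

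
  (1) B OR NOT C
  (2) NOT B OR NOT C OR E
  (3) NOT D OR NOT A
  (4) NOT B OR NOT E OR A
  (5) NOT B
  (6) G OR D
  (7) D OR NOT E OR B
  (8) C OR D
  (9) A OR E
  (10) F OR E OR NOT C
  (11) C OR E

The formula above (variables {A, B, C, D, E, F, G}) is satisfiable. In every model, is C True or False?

False

Suppose C = true.
(B) alone gives B = true.
But (NOT B) is also a unit clause — contradiction.
So every satisfying assignment has C = False.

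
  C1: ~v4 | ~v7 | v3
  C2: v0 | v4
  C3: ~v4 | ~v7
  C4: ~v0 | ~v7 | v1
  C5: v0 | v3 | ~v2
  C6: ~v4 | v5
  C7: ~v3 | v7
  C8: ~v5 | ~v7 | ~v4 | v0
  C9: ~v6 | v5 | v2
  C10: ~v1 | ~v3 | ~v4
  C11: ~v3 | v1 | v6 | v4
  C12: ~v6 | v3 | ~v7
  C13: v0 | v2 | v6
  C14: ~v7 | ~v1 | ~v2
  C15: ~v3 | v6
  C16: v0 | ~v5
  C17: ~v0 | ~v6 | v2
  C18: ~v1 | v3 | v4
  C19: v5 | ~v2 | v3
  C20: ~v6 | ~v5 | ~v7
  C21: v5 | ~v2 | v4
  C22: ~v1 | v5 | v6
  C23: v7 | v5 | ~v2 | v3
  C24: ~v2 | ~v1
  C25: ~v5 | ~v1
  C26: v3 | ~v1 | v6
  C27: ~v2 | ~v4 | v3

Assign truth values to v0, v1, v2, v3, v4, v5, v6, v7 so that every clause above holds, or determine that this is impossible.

v0: 1; v1: 0; v2: 0; v3: 0; v4: 1; v5: 1; v6: 0; v7: 0

Suppose v0 = 1.
Suppose v4 = 1.
From the singleton clause (~v7), v7 = 0.
From the singleton clause (v5), v5 = 1.
From the singleton clause (~v3), v3 = 0.
From the singleton clause (~v1), v1 = 0.
From the singleton clause (~v2), v2 = 0.
From the singleton clause (~v6), v6 = 0.
Every clause now holds.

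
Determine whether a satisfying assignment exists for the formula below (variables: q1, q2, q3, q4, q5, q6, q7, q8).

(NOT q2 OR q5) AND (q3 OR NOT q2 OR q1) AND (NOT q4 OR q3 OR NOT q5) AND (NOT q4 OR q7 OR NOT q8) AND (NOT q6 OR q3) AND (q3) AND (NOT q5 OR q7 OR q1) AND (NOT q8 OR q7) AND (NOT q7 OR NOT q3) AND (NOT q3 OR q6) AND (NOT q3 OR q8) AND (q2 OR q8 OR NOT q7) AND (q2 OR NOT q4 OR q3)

No

(q3) alone gives q3 = true.
(NOT q7) alone gives q7 = false.
(NOT q8) alone gives q8 = false.
Now (q8) is unsatisfied and unit — conflict.
No assignment satisfies every clause.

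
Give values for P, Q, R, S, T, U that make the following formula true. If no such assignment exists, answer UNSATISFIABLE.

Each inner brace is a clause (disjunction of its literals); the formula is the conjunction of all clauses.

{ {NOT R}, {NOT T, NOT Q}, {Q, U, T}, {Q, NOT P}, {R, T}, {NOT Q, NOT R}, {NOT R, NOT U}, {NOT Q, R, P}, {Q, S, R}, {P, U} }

The clause (NOT R) is unit, so R = false.
The clause (T) is unit, so T = true.
The clause (NOT Q) is unit, so Q = false.
The clause (NOT P) is unit, so P = false.
The clause (S) is unit, so S = true.
The clause (U) is unit, so U = true.
All clauses are satisfied.

P ↦ false,  Q ↦ false,  R ↦ false,  S ↦ true,  T ↦ true,  U ↦ true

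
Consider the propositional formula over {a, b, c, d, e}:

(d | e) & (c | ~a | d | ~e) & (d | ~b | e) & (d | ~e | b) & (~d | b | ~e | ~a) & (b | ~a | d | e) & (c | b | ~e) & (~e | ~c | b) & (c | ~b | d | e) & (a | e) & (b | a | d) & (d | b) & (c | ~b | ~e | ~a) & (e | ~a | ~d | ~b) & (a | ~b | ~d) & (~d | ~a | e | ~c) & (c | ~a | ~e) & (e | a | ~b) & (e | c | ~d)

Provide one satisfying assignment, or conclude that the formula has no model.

a: 1; b: 1; c: 1; d: 1; e: 1

Branch on d: set d = 1.
Branch on a: set a = 1.
Branch on b: set b = 1.
The clause (e) is unit, so e = 1.
The clause (c) is unit, so c = 1.
All clauses are satisfied.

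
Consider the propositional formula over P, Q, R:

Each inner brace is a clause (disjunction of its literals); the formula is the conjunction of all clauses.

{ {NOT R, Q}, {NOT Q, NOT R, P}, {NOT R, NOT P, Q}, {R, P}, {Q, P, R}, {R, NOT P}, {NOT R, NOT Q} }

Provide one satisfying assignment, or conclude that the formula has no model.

UNSATISFIABLE

Case R = false:
From the singleton clause (P), P = true.
Now (NOT P) is unsatisfied and unit — conflict.
Backtrack on R: now try R = true.
From the singleton clause (Q), Q = true.
Now (NOT Q) is unsatisfied and unit — conflict.
Both values of R lead to a conflict.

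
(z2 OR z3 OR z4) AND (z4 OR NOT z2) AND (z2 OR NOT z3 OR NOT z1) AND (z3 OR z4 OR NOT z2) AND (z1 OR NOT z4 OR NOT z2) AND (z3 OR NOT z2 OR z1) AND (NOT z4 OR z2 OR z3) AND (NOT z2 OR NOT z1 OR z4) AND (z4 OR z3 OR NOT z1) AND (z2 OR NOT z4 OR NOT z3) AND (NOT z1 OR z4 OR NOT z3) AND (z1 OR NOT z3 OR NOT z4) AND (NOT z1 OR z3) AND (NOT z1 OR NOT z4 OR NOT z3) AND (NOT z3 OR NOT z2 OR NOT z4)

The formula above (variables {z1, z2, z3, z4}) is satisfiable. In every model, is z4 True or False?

Suppose z4 = true.
Try z1 = true.
Unit clause (z3) forces z3 = true.
That conflicts with the unit clause (NOT z3).
Backtrack on z1: now try z1 = false.
Unit clause (NOT z2) forces z2 = false.
Unit clause (z3) forces z3 = true.
That conflicts with the unit clause (NOT z3).
Either choice for z1 ends in contradiction.
So every satisfying assignment has z4 = False.

False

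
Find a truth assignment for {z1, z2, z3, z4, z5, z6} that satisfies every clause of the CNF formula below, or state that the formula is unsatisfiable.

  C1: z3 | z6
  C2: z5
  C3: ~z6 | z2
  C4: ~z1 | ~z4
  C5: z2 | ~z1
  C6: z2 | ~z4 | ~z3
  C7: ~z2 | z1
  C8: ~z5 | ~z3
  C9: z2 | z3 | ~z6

z1 ↦ 1,  z2 ↦ 1,  z3 ↦ 0,  z4 ↦ 0,  z5 ↦ 1,  z6 ↦ 1

From the singleton clause (z5), z5 = 1.
From the singleton clause (~z3), z3 = 0.
From the singleton clause (z6), z6 = 1.
From the singleton clause (z2), z2 = 1.
From the singleton clause (z1), z1 = 1.
From the singleton clause (~z4), z4 = 0.
All clauses are satisfied.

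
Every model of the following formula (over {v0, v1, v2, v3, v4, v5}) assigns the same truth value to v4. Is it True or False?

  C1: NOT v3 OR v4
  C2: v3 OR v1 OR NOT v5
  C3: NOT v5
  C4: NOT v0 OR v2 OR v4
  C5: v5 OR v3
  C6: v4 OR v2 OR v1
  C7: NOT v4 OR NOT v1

True

Suppose v4 = false.
Unit clause (NOT v3) forces v3 = false.
Unit clause (NOT v5) forces v5 = false.
Now (v5) is unsatisfied and unit — conflict.
So every satisfying assignment has v4 = True.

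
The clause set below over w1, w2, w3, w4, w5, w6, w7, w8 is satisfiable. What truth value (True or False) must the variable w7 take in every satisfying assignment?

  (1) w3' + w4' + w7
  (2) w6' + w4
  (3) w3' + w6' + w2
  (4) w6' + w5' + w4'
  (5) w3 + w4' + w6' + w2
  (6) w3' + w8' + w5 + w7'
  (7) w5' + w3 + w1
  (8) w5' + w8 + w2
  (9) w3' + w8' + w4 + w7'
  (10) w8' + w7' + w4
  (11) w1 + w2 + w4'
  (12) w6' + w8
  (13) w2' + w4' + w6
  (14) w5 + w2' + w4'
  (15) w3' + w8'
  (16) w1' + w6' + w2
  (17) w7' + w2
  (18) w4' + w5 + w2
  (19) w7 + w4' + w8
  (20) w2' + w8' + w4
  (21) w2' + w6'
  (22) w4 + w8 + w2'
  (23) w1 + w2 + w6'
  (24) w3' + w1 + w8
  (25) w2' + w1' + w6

False

Suppose w7 = 1.
The clause (w2) is unit, so w2 = 1.
The clause (w6') is unit, so w6 = 0.
The clause (w4') is unit, so w4 = 0.
The clause (w8') is unit, so w8 = 0.
That conflicts with the unit clause (w8).
So every satisfying assignment has w7 = False.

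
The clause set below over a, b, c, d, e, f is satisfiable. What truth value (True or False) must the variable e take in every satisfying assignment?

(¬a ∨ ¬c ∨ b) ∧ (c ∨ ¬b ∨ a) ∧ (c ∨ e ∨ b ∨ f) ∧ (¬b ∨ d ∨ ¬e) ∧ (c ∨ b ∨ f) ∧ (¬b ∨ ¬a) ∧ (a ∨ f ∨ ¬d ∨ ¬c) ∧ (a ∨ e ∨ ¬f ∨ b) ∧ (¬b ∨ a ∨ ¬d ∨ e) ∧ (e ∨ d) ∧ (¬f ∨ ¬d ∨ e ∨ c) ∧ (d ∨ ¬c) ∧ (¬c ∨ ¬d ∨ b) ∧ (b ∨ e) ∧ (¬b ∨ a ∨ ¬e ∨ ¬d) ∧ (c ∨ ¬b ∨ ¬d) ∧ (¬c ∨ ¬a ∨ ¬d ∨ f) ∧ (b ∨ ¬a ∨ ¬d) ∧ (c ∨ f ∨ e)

Suppose e = False.
Unit clause (d) forces d = True.
Unit clause (b) forces b = True.
Unit clause (¬a) forces a = False.
That conflicts with the unit clause (a).
So every satisfying assignment has e = True.

True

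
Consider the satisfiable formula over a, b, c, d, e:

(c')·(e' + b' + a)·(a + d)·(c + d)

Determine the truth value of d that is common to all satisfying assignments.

True

Suppose d = 0.
The clause (c') is unit, so c = 0.
That conflicts with the unit clause (c).
So every satisfying assignment has d = True.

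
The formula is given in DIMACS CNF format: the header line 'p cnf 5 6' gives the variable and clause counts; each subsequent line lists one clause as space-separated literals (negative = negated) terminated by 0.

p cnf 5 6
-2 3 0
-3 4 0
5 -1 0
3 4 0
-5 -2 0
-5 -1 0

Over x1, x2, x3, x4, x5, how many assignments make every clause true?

5

There are 2^5 = 32 truth assignments over (x1, x2, x3, x4, x5).
Split on x2. With x2 = True, the clauses containing x2 are satisfied and ¬x2 drops from the rest; 1 of the 2^4 = 16 assignments to the other variables satisfy what remains.
With x2 = False, by the same count on the reduced clause set, 4 assignments work.
(One model: x1=F, x2=F, x3=F, x4=T, x5=F.)
Total: 1 + 4 = 5.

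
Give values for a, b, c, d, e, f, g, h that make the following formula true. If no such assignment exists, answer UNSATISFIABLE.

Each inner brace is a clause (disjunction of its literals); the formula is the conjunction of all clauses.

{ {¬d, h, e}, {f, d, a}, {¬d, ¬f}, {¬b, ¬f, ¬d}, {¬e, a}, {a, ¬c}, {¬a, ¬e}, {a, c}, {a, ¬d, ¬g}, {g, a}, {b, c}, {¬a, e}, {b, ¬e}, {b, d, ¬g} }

UNSATISFIABLE

Case d = False:
Case f = True:
Case e = False:
(¬a) alone gives a = False.
(¬c) alone gives c = False.
Now (c) is unsatisfied and unit — conflict.
That branch fails; take e = True instead.
(a) alone gives a = True.
Now (¬a) is unsatisfied and unit — conflict.
Both values of e lead to a conflict.
That branch fails; take f = False instead.
(a) alone gives a = True.
(¬e) alone gives e = False.
Now (e) is unsatisfied and unit — conflict.
Both values of f lead to a conflict.
That branch fails; take d = True instead.
(¬f) alone gives f = False.
Case h = True:
Case e = False:
(¬a) alone gives a = False.
(¬c) alone gives c = False.
Now (c) is unsatisfied and unit — conflict.
That branch fails; take e = True instead.
(a) alone gives a = True.
Now (¬a) is unsatisfied and unit — conflict.
Both values of e lead to a conflict.
That branch fails; take h = False instead.
(e) alone gives e = True.
(a) alone gives a = True.
Now (¬a) is unsatisfied and unit — conflict.
Both values of h lead to a conflict.
Both values of d lead to a conflict.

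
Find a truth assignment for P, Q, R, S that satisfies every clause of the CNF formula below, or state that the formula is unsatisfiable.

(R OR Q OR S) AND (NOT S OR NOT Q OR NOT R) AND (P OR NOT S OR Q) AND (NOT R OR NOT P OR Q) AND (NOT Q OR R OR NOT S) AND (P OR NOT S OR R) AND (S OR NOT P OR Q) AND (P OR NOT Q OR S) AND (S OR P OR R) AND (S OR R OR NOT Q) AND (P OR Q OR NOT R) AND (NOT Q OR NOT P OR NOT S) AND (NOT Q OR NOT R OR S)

P=true; Q=false; R=false; S=true

Case R = false:
Case Q = false:
From the singleton clause (S), S = true.
From the singleton clause (P), P = true.
All clauses are satisfied.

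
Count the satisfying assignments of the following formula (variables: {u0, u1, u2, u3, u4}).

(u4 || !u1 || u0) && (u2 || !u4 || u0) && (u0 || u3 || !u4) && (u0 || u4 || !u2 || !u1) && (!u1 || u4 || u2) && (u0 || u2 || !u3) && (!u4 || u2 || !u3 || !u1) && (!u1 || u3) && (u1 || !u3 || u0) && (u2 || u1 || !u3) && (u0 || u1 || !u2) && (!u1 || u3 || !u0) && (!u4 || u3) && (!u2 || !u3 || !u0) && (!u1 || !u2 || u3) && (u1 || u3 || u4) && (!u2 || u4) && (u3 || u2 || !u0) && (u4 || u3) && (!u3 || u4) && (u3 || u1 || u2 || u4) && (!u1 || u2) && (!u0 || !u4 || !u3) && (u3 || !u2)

There are 2^5 = 32 truth assignments over (u0, u1, u2, u3, u4).
Split on u0. With u0 = true, the clauses containing u0 are satisfied and !u0 drops from the rest; 0 of the 2^4 = 16 assignments to the other variables satisfy what remains.
With u0 = false, by the same count on the reduced clause set, 1 assignment works.
(One model: u0=F, u1=T, u2=T, u3=T, u4=T.)
Total: 0 + 1 = 1.

1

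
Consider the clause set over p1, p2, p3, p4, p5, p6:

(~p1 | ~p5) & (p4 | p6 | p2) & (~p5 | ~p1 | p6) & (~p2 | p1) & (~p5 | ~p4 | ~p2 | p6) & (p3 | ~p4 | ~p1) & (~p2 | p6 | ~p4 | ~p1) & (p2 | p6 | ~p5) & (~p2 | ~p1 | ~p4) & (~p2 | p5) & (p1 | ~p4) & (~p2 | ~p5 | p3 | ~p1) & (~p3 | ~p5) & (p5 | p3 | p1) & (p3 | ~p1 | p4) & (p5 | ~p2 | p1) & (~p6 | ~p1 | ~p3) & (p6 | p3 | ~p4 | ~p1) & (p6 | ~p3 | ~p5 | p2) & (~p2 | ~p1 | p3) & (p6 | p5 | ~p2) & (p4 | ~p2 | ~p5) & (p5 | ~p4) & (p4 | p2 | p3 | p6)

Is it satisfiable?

Yes

Try p1 = 0.
Unit clause (~p2) forces p2 = 0.
Unit clause (~p4) forces p4 = 0.
Unit clause (p6) forces p6 = 1.
Try p3 = 1.
Unit clause (~p5) forces p5 = 0.
All clauses are satisfied.
A satisfying assignment: p1: 0, p2: 0, p3: 1, p4: 0, p5: 0, p6: 1.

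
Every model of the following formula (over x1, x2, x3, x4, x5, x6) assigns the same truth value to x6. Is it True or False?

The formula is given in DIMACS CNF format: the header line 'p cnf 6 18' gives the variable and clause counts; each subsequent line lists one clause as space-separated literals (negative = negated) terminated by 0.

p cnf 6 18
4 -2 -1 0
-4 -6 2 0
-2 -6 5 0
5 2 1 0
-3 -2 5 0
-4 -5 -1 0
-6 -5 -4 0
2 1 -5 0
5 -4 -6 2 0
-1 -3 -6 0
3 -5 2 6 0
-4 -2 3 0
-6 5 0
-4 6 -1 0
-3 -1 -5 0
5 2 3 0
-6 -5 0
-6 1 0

Suppose x6 = True.
The clause (x5) is unit, so x5 = True.
But (¬x5) is also a unit clause — contradiction.
So every satisfying assignment has x6 = False.

False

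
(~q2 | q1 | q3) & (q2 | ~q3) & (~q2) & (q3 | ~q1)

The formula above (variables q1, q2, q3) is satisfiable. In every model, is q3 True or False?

Suppose q3 = 1.
The clause (q2) is unit, so q2 = 1.
But (~q2) is also a unit clause — contradiction.
So every satisfying assignment has q3 = False.

False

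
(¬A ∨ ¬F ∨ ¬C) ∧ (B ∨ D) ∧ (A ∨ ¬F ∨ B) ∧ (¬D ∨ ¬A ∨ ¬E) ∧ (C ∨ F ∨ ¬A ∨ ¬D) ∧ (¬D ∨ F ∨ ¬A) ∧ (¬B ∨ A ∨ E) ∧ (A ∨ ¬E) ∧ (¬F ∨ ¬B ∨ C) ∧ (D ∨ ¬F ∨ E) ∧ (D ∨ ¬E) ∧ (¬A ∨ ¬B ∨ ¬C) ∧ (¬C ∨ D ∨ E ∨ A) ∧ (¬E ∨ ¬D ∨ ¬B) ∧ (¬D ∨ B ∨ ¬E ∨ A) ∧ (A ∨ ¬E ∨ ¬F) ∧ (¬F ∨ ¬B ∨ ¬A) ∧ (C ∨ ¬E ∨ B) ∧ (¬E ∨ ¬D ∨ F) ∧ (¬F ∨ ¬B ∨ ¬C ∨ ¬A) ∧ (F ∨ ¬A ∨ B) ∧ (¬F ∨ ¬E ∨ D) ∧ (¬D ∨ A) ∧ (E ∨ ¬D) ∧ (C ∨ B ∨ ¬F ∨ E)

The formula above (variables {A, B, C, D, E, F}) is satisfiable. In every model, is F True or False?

Suppose F = True.
Branch on A: set A = False.
The clause (B) is unit, so B = True.
The clause (E) is unit, so E = True.
Now (¬E) is unsatisfied and unit — conflict.
So A must be the other value — set A = True.
The clause (¬C) is unit, so C = False.
The clause (¬B) is unit, so B = False.
The clause (D) is unit, so D = True.
The clause (¬E) is unit, so E = False.
Now (E) is unsatisfied and unit — conflict.
Neither A = True nor A = False works.
So every satisfying assignment has F = False.

False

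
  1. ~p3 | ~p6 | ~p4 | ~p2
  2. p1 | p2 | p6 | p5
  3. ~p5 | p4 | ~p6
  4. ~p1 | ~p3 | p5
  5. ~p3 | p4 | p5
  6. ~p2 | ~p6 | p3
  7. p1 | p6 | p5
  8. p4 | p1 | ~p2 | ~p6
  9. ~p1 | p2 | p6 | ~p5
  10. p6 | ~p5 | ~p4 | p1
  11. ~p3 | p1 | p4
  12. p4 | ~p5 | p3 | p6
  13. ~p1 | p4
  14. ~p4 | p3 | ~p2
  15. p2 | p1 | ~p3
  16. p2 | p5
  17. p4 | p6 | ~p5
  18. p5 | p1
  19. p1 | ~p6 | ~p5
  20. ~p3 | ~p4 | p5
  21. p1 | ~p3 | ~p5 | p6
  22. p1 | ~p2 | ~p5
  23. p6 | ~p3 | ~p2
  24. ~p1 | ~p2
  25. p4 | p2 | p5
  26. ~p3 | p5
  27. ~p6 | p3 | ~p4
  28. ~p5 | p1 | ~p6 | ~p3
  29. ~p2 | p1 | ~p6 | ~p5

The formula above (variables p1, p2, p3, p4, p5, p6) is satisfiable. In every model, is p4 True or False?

Suppose p4 = 0.
Unit clause (~p1) forces p1 = 0.
Unit clause (~p3) forces p3 = 0.
Unit clause (p5) forces p5 = 1.
Unit clause (~p6) forces p6 = 0.
That conflicts with the unit clause (p6).
So every satisfying assignment has p4 = True.

True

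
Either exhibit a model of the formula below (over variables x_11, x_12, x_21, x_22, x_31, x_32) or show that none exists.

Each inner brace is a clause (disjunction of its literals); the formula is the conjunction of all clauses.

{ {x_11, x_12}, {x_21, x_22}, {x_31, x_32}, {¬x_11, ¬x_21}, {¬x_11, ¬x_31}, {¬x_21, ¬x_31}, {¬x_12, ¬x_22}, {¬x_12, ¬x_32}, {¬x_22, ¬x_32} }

UNSATISFIABLE

Try x_11 = True.
From the singleton clause (¬x_21), x_21 = False.
From the singleton clause (x_22), x_22 = True.
From the singleton clause (¬x_31), x_31 = False.
From the singleton clause (x_32), x_32 = True.
That conflicts with the unit clause (¬x_32).
Undo x_11 and try x_11 = False.
From the singleton clause (x_12), x_12 = True.
From the singleton clause (¬x_22), x_22 = False.
From the singleton clause (x_21), x_21 = True.
From the singleton clause (¬x_31), x_31 = False.
From the singleton clause (x_32), x_32 = True.
That conflicts with the unit clause (¬x_32).
Both values of x_11 lead to a conflict.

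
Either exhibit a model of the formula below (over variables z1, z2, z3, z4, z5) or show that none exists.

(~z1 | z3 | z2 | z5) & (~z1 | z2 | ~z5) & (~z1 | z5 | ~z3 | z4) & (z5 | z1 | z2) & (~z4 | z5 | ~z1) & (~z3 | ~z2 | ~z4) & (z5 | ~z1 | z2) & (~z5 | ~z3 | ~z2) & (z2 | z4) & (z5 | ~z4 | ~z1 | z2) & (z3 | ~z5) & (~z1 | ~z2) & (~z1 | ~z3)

Try z2 = 1.
(~z1) alone gives z1 = 0.
Try z3 = 0.
(~z5) alone gives z5 = 0.
Every clause is now satisfied; z4 is unconstrained.

z1=0; z2=1; z3=0; z4=1; z5=0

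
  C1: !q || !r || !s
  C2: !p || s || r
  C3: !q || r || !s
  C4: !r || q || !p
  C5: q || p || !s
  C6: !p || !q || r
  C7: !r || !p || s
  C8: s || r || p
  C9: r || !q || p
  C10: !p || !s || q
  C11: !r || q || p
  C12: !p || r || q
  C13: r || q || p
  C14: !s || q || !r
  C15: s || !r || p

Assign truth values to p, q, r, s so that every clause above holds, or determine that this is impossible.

Case q = false:
Case r = false:
From the singleton clause (!p), p = false.
That conflicts with the unit clause (p).
Backtrack on r: now try r = true.
From the singleton clause (!p), p = false.
That conflicts with the unit clause (p).
Both values of r lead to a conflict.
Backtrack on q: now try q = true.
Case r = false:
From the singleton clause (!s), s = false.
From the singleton clause (!p), p = false.
That conflicts with the unit clause (p).
Backtrack on r: now try r = true.
From the singleton clause (!s), s = false.
From the singleton clause (!p), p = false.
That conflicts with the unit clause (p).
Both values of r lead to a conflict.
Both values of q lead to a conflict.

UNSATISFIABLE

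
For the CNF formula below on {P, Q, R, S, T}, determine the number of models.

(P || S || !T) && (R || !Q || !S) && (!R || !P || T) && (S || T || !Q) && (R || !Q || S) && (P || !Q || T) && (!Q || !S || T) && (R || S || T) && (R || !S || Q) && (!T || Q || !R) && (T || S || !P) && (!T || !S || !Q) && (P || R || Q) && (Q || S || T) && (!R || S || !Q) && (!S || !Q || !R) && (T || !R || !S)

There are 2^5 = 32 truth assignments over (P, Q, R, S, T).
Split on S. With S = true, the clauses containing S are satisfied and !S drops from the rest; 0 of the 2^4 = 16 assignments to the other variables satisfy what remains.
With S = false, by the same count on the reduced clause set, 1 assignment works.
(One model: P=T, Q=F, R=F, S=F, T=T.)
Total: 0 + 1 = 1.

1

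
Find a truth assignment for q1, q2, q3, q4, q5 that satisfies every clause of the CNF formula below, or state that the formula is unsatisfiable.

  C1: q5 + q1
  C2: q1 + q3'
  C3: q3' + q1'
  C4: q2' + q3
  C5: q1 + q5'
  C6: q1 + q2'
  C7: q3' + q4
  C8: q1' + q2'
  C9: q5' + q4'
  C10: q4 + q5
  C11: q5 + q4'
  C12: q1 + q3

Branch on q5: set q5 = 1.
Unit clause (q1) forces q1 = 1.
Unit clause (q3') forces q3 = 0.
Unit clause (q2') forces q2 = 0.
Unit clause (q4') forces q4 = 0.
All clauses are satisfied.

q1 ↦ 1,  q2 ↦ 0,  q3 ↦ 0,  q4 ↦ 0,  q5 ↦ 1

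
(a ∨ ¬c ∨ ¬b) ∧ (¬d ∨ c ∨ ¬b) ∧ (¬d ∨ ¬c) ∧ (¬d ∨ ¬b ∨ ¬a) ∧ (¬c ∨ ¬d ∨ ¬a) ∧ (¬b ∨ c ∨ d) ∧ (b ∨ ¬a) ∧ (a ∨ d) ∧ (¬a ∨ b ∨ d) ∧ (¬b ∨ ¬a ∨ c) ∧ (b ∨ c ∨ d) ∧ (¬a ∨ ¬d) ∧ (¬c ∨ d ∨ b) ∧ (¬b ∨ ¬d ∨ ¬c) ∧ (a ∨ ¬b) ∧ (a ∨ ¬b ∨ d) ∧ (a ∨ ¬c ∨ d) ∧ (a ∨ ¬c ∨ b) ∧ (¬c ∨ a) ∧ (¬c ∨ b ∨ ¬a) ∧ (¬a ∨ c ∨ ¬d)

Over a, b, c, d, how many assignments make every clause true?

2

There are 2^4 = 16 truth assignments over (a, b, c, d).
Check each against the 21 clauses (columns in the order a, b, c, d):
  F F F F  ✗ fails (a ∨ d)
  F F F T  ✓ satisfies all
  F F T F  ✗ fails (a ∨ d)
  F F T T  ✗ fails (¬d ∨ ¬c)
  F T F F  ✗ fails (¬b ∨ c ∨ d)
  F T F T  ✗ fails (¬d ∨ c ∨ ¬b)
  F T T F  ✗ fails (a ∨ ¬c ∨ ¬b)
  F T T T  ✗ fails (a ∨ ¬c ∨ ¬b)
  T F F F  ✗ fails (b ∨ ¬a)
  T F F T  ✗ fails (b ∨ ¬a)
  T F T F  ✗ fails (b ∨ ¬a)
  T F T T  ✗ fails (¬d ∨ ¬c)
  T T F F  ✗ fails (¬b ∨ c ∨ d)
  T T F T  ✗ fails (¬d ∨ c ∨ ¬b)
  T T T F  ✓ satisfies all
  T T T T  ✗ fails (¬d ∨ ¬c)
2 of the 16 rows are models.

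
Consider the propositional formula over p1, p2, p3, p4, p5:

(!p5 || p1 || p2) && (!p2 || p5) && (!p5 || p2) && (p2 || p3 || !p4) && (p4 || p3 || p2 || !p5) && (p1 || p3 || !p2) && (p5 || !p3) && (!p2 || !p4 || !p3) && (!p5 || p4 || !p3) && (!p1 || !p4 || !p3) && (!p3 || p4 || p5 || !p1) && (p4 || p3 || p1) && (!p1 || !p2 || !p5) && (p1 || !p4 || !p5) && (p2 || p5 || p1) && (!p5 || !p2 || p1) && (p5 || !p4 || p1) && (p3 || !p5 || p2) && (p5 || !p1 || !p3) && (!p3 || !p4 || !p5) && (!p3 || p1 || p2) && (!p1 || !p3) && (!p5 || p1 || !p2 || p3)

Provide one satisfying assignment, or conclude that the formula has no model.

Case p2 = false:
The clause (!p5) is unit, so p5 = false.
The clause (!p3) is unit, so p3 = false.
The clause (!p4) is unit, so p4 = false.
The clause (p1) is unit, so p1 = true.
All clauses are satisfied.

p1=true; p2=false; p3=false; p4=false; p5=false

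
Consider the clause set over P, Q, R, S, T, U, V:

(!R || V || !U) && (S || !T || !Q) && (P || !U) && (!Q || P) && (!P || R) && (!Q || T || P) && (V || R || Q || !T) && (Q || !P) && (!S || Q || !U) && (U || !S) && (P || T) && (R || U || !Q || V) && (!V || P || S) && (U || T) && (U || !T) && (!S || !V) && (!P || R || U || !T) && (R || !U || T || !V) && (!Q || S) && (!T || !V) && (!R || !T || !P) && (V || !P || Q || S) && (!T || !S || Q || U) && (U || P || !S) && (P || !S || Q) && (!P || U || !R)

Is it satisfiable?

Suppose P = true.
(R) alone gives R = true.
(Q) alone gives Q = true.
(S) alone gives S = true.
(U) alone gives U = true.
(V) alone gives V = true.
That conflicts with the unit clause (!V).
So P must be the other value — set P = false.
(!U) alone gives U = false.
(!Q) alone gives Q = false.
(!S) alone gives S = false.
(T) alone gives T = true.
That conflicts with the unit clause (!T).
Neither P = true nor P = false works.
No assignment satisfies every clause.

No, unsatisfiable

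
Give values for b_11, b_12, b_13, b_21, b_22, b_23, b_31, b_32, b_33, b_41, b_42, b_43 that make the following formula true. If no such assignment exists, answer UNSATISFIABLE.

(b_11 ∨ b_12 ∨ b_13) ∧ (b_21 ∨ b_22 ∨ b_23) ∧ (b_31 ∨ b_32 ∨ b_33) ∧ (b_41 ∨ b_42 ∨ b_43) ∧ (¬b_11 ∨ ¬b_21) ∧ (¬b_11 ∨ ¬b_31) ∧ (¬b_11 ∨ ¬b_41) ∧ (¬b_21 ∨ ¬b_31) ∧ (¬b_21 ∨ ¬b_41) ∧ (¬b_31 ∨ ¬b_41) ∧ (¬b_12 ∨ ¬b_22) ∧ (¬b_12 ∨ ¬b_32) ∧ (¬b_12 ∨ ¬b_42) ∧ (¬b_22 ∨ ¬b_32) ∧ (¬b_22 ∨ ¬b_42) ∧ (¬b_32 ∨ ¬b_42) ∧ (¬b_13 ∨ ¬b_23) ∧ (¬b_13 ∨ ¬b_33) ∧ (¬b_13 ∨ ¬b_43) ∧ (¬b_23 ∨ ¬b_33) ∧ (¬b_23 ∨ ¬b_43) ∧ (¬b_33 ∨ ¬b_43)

Try b_11 = False.
Try b_12 = True.
Unit clause (¬b_22) forces b_22 = False.
Unit clause (¬b_32) forces b_32 = False.
Unit clause (¬b_42) forces b_42 = False.
Try b_21 = True.
Unit clause (¬b_31) forces b_31 = False.
Unit clause (b_33) forces b_33 = True.
Unit clause (¬b_41) forces b_41 = False.
Unit clause (b_43) forces b_43 = True.
That conflicts with the unit clause (¬b_43).
Undo b_21 and try b_21 = False.
Unit clause (b_23) forces b_23 = True.
Unit clause (¬b_13) forces b_13 = False.
Unit clause (¬b_33) forces b_33 = False.
Unit clause (b_31) forces b_31 = True.
Unit clause (¬b_41) forces b_41 = False.
Unit clause (b_43) forces b_43 = True.
That conflicts with the unit clause (¬b_43).
Both values of b_21 lead to a conflict.
Undo b_12 and try b_12 = False.
Unit clause (b_13) forces b_13 = True.
Unit clause (¬b_23) forces b_23 = False.
Unit clause (¬b_33) forces b_33 = False.
Unit clause (¬b_43) forces b_43 = False.
Try b_21 = True.
Unit clause (¬b_31) forces b_31 = False.
Unit clause (b_32) forces b_32 = True.
Unit clause (¬b_41) forces b_41 = False.
Unit clause (b_42) forces b_42 = True.
That conflicts with the unit clause (¬b_42).
Undo b_21 and try b_21 = False.
Unit clause (b_22) forces b_22 = True.
Unit clause (¬b_32) forces b_32 = False.
Unit clause (b_31) forces b_31 = True.
Unit clause (¬b_41) forces b_41 = False.
Unit clause (b_42) forces b_42 = True.
That conflicts with the unit clause (¬b_42).
Both values of b_21 lead to a conflict.
Both values of b_12 lead to a conflict.
Undo b_11 and try b_11 = True.
Unit clause (¬b_21) forces b_21 = False.
Unit clause (¬b_31) forces b_31 = False.
Unit clause (¬b_41) forces b_41 = False.
Try b_22 = True.
Unit clause (¬b_12) forces b_12 = False.
Unit clause (¬b_32) forces b_32 = False.
Unit clause (b_33) forces b_33 = True.
Unit clause (¬b_42) forces b_42 = False.
Unit clause (b_43) forces b_43 = True.
That conflicts with the unit clause (¬b_43).
Undo b_22 and try b_22 = False.
Unit clause (b_23) forces b_23 = True.
Unit clause (¬b_13) forces b_13 = False.
Unit clause (¬b_33) forces b_33 = False.
Unit clause (b_32) forces b_32 = True.
Unit clause (¬b_12) forces b_12 = False.
Unit clause (¬b_42) forces b_42 = False.
Unit clause (b_43) forces b_43 = True.
That conflicts with the unit clause (¬b_43).
Both values of b_22 lead to a conflict.
Both values of b_11 lead to a conflict.

UNSATISFIABLE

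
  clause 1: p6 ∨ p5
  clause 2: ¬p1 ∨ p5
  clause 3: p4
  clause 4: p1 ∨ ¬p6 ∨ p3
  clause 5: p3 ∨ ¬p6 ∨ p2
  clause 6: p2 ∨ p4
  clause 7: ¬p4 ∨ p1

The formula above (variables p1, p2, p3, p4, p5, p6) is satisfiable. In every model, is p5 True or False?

True

Suppose p5 = False.
From the singleton clause (p6), p6 = True.
From the singleton clause (¬p1), p1 = False.
From the singleton clause (p4), p4 = True.
But (¬p4) is also a unit clause — contradiction.
So every satisfying assignment has p5 = True.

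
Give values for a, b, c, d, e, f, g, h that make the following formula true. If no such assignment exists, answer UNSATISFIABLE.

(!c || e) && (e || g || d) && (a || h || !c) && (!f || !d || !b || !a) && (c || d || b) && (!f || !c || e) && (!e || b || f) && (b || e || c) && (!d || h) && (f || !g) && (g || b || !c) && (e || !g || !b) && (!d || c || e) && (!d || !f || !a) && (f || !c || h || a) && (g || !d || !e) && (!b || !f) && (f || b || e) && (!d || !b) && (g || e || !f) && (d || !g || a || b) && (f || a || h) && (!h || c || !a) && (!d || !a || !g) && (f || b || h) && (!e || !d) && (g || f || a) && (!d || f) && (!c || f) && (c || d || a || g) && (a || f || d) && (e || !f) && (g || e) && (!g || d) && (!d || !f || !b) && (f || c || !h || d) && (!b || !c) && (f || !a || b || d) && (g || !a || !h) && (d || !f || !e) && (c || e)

Try c = false.
From the singleton clause (e), e = true.
From the singleton clause (!d), d = false.
From the singleton clause (b), b = true.
From the singleton clause (!f), f = false.
From the singleton clause (!g), g = false.
From the singleton clause (a), a = true.
From the singleton clause (!h), h = false.
All clauses are satisfied.

a=true,  b=true,  c=false,  d=false,  e=true,  f=false,  g=false,  h=false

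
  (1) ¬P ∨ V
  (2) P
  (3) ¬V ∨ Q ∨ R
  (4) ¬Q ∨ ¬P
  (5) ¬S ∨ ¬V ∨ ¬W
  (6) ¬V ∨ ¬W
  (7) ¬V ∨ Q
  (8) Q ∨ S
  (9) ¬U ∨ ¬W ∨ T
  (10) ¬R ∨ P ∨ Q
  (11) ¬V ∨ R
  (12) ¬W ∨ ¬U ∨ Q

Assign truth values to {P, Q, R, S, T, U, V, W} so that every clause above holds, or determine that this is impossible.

(P) alone gives P = True.
(V) alone gives V = True.
(¬Q) alone gives Q = False.
That conflicts with the unit clause (Q).

UNSATISFIABLE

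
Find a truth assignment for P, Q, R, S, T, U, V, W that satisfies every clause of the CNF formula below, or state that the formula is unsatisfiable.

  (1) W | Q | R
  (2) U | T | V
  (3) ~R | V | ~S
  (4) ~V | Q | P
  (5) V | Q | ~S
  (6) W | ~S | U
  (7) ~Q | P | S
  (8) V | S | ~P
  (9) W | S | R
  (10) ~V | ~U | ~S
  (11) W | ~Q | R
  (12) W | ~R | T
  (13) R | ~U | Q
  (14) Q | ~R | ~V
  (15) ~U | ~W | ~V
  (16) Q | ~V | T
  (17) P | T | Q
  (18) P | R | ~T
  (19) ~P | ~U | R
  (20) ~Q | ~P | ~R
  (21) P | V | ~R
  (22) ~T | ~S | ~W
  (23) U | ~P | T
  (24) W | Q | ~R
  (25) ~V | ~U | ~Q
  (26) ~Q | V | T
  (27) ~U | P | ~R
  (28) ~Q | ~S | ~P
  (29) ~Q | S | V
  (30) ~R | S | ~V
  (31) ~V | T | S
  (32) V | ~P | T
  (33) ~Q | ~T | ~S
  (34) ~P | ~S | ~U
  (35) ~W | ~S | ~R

Suppose W = 1.
Suppose U = 0.
Suppose T = 1.
From the singleton clause (~S), S = 0.
Suppose Q = 1.
From the singleton clause (P), P = 1.
From the singleton clause (V), V = 1.
From the singleton clause (~R), R = 0.
This assignment satisfies each clause.

P=1, Q=1, R=0, S=0, T=1, U=0, V=1, W=1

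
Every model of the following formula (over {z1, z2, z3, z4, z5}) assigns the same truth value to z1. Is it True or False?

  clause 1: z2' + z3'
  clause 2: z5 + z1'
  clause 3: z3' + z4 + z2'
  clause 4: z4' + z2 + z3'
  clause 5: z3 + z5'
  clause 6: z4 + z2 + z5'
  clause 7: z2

Suppose z1 = 1.
(z5) alone gives z5 = 1.
(z3) alone gives z3 = 1.
(z2') alone gives z2 = 0.
Now (z2) is unsatisfied and unit — conflict.
So every satisfying assignment has z1 = False.

False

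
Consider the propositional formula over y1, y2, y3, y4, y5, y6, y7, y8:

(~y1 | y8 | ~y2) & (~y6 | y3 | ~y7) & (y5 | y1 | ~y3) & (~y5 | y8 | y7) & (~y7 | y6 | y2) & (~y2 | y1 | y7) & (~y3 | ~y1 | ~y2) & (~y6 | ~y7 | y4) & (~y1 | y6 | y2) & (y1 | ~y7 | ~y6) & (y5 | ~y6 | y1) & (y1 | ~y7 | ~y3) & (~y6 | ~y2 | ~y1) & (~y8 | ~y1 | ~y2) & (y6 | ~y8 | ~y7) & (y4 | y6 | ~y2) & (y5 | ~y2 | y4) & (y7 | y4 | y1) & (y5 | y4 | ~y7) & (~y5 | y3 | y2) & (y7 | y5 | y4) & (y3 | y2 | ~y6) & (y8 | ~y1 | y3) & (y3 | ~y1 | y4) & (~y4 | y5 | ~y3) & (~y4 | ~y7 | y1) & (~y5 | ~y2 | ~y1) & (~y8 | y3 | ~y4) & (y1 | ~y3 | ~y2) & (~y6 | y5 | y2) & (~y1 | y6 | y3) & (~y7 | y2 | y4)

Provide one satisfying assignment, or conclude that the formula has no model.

y1 ↦ 1,  y2 ↦ 0,  y3 ↦ 1,  y4 ↦ 1,  y5 ↦ 1,  y6 ↦ 1,  y7 ↦ 1,  y8 ↦ 1

Try y1 = 1.
Try y8 = 1.
(~y2) alone gives y2 = 0.
(y6) alone gives y6 = 1.
(y3) alone gives y3 = 1.
(y5) alone gives y5 = 1.
Try y7 = 1.
(y4) alone gives y4 = 1.
This assignment satisfies each clause.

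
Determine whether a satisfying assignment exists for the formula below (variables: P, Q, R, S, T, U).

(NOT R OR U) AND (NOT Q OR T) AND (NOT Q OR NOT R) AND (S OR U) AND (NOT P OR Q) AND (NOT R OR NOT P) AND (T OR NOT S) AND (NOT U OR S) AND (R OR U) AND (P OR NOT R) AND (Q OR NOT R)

Yes

Try R = false.
(U) alone gives U = true.
(S) alone gives S = true.
(T) alone gives T = true.
Try P = true.
(Q) alone gives Q = true.
All clauses are satisfied.
A satisfying assignment: P=true,  Q=true,  R=false,  S=true,  T=true,  U=true.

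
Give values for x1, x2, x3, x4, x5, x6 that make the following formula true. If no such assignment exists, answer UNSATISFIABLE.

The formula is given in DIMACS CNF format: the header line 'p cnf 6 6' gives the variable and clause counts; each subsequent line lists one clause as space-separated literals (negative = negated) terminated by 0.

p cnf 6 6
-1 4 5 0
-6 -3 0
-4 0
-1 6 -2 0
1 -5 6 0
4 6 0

(¬x4) alone gives x4 = False.
(x6) alone gives x6 = True.
(¬x3) alone gives x3 = False.
Case x1 = False:
All clauses hold; x2, x5 can take either value.

x1: False, x2: False, x3: False, x4: False, x5: True, x6: True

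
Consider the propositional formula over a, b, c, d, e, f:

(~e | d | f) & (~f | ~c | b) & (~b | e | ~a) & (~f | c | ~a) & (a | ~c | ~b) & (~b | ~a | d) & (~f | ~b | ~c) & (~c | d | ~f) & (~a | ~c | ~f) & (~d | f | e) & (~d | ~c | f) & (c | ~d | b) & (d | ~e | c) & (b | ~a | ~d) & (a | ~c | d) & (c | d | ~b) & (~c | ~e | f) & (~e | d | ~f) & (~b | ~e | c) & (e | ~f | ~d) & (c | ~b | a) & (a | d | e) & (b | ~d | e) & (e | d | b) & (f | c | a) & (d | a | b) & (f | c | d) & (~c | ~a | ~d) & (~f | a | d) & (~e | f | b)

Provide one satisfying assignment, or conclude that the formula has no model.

UNSATISFIABLE

Branch on e: set e = 0.
Branch on b: set b = 0.
From the singleton clause (~d), d = 0.
That conflicts with the unit clause (d).
So b must be the other value — set b = 1.
From the singleton clause (~a), a = 0.
From the singleton clause (~c), c = 0.
That conflicts with the unit clause (c).
Both values of b lead to a conflict.
So e must be the other value — set e = 1.
Branch on d: set d = 1.
Branch on c: set c = 0.
From the singleton clause (b), b = 1.
That conflicts with the unit clause (~b).
So c must be the other value — set c = 1.
From the singleton clause (f), f = 1.
From the singleton clause (b), b = 1.
That conflicts with the unit clause (~b).
Both values of c lead to a conflict.
So d must be the other value — set d = 0.
From the singleton clause (f), f = 1.
That conflicts with the unit clause (~f).
Both values of d lead to a conflict.
Both values of e lead to a conflict.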